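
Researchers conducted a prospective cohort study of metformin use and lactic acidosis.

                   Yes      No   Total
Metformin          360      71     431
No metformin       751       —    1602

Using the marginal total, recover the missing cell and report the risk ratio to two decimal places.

1.78

The missing cell is in the unexposed row: 1602 − 751 = 851.
So a = 360, b = 71, c = 751, d = 851.
RR = [a/(a+b)] / [c/(c+d)] = (360/431) / (751/1602) = 0.83527/0.46879 = 1.78175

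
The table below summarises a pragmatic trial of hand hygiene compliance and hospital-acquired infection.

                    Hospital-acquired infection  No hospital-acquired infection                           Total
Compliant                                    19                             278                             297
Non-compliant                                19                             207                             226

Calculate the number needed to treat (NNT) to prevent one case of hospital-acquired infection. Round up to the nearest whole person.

Risk in treated group = 19/297 = 0.06397; risk in control = 19/226 = 0.08407.
Absolute risk reduction = 0.08407 − 0.06397 = 0.02010
NNT = 1 / ARR = 1 / 0.02010 = 49.757 → round up → 50

50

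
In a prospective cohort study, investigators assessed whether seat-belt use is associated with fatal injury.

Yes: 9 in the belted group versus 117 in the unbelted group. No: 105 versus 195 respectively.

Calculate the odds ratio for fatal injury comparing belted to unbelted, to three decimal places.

0.143

From the description: a = 9, b = 105, c = 117, d = 195.
OR = (a·d)/(b·c) = (9 × 195) / (105 × 117) = 1755 / 12285 = 0.14286
Exposure is associated with lower odds of fatal injury (OR = 0.14 < 1).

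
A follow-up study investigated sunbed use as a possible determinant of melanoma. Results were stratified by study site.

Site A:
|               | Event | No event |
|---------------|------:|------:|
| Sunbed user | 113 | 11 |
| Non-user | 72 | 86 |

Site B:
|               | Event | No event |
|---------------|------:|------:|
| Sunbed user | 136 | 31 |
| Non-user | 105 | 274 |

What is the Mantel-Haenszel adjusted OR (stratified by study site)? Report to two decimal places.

11.71

OR_MH = Σ(aᵢdᵢ/nᵢ) / Σ(bᵢcᵢ/nᵢ), where nᵢ is the stratum total.
Stratum 1 (Site A): n = 282; a·d/n = 113·86/282 = 34.4610; b·c/n = 11·72/282 = 2.8085
Stratum 2 (Site B): n = 546; a·d/n = 136·274/546 = 68.2491; b·c/n = 31·105/546 = 5.9615
OR_MH = (34.4610 + 68.2491) / (2.8085 + 5.9615) = 102.7101 / 8.7700 = 11.71146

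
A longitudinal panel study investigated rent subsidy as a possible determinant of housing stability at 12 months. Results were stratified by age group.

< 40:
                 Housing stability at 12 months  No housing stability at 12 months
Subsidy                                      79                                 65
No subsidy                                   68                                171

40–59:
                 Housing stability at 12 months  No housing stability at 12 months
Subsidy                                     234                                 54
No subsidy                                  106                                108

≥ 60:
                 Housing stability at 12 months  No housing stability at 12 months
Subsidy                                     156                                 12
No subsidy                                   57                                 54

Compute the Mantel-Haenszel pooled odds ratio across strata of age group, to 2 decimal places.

OR_MH = Σ(aᵢdᵢ/nᵢ) / Σ(bᵢcᵢ/nᵢ), where nᵢ is the stratum total.
Stratum 1 (< 40): n = 383; a·d/n = 79·171/383 = 35.2715; b·c/n = 65·68/383 = 11.5405
Stratum 2 (40–59): n = 502; a·d/n = 234·108/502 = 50.3426; b·c/n = 54·106/502 = 11.4024
Stratum 3 (≥ 60): n = 279; a·d/n = 156·54/279 = 30.1935; b·c/n = 12·57/279 = 2.4516
OR_MH = (35.2715 + 50.3426 + 30.1935) / (11.5405 + 11.4024 + 2.4516) = 115.8077 / 25.3945 = 4.56035

4.56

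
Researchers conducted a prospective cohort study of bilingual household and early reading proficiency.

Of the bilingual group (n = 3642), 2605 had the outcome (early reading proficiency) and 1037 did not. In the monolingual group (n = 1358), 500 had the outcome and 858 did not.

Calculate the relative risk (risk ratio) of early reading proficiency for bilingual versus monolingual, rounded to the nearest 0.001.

From the description: a = 2605, b = 1037, c = 500, d = 858.
Risk in exposed = 2605/3642 = 0.71527; risk in unexposed = 500/1358 = 0.36819.
RR = 0.71527 / 0.36819 = 1.94266
The risk among the exposed is 1.94 times that among the unexposed.

1.943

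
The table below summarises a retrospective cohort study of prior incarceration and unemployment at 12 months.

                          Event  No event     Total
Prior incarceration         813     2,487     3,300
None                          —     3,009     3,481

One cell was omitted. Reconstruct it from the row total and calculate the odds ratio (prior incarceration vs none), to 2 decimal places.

2.08

The missing cell is in the unexposed row: 3481 − 3009 = 472.
So a = 813, b = 2487, c = 472, d = 3009.
OR = (a·d)/(b·c) = (813 × 3009) / (2487 × 472) = 2446317 / 1173864 = 2.08399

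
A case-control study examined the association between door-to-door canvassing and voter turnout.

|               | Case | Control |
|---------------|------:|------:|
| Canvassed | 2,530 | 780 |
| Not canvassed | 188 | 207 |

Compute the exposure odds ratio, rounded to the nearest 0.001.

Cells: a = 2530, b = 780, c = 188, d = 207.
OR = (a·d)/(b·c) = (2530 × 207) / (780 × 188) = 523710 / 146640 = 3.57140
The odds of voter turnout are about 3.57 times as high in the canvassed group.

3.571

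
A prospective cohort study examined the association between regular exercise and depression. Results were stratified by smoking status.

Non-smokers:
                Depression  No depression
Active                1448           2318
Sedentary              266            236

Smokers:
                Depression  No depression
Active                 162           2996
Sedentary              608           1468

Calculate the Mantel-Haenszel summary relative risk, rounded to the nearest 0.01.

RR_MH = Σ(aᵢ·n₀ᵢ/nᵢ) / Σ(cᵢ·n₁ᵢ/nᵢ), with n₁ᵢ = aᵢ+bᵢ (exposed), n₀ᵢ = cᵢ+dᵢ (unexposed), nᵢ = n₁ᵢ+n₀ᵢ.
Stratum 1 (Non-smokers): n₁ = 3766, n₀ = 502, n = 4268; a·n₀/n = 1448·502/4268 = 170.3130; c·n₁/n = 266·3766/4268 = 234.7132
Stratum 2 (Smokers): n₁ = 3158, n₀ = 2076, n = 5234; a·n₀/n = 162·2076/5234 = 64.2553; c·n₁/n = 608·3158/5234 = 366.8445
RR_MH = (170.3130 + 64.2553) / (234.7132 + 366.8445) = 234.5683 / 601.5577 = 0.38993

0.39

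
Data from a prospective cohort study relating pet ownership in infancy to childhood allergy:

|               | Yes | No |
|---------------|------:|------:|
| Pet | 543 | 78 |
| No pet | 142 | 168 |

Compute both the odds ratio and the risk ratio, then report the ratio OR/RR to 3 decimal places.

Cells: a = 543, b = 78, c = 142, d = 168.
OR = (543·168)/(78·142) = 91224/11076 = 8.23619
Risk in exposed = 543/621 = 0.87440; risk in unexposed = 142/310 = 0.45806; RR = 1.90889
OR/RR = 8.23619 / 1.90889 = 4.31464
The outcome is not rare, so the OR lies further from 1 than the RR.

4.315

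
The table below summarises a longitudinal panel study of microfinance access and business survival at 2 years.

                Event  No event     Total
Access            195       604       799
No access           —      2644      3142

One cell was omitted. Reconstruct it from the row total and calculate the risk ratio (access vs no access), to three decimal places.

The missing cell is in the unexposed row: 3142 − 2644 = 498.
So a = 195, b = 604, c = 498, d = 2644.
RR = [a/(a+b)] / [c/(c+d)] = (195/799) / (498/3142) = 0.24406/0.15850 = 1.53980

1.540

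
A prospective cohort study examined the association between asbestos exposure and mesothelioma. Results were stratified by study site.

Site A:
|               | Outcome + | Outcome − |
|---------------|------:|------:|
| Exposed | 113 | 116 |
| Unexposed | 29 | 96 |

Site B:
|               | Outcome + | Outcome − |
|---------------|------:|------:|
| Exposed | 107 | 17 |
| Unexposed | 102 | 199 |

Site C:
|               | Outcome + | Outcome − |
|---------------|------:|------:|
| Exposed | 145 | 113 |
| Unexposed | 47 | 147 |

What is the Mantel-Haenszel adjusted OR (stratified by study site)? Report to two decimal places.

OR_MH = Σ(aᵢdᵢ/nᵢ) / Σ(bᵢcᵢ/nᵢ), where nᵢ is the stratum total.
Stratum 1 (Site A): n = 354; a·d/n = 113·96/354 = 30.6441; b·c/n = 116·29/354 = 9.5028
Stratum 2 (Site B): n = 425; a·d/n = 107·199/425 = 50.1012; b·c/n = 17·102/425 = 4.0800
Stratum 3 (Site C): n = 452; a·d/n = 145·147/452 = 47.1571; b·c/n = 113·47/452 = 11.7500
OR_MH = (30.6441 + 50.1012 + 47.1571) / (9.5028 + 4.0800 + 11.7500) = 127.9023 / 25.3328 = 5.04888

5.05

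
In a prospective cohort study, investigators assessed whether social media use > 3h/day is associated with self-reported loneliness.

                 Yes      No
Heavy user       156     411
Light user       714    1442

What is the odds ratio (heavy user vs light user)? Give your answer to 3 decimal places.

0.767

Cells: a = 156, b = 411, c = 714, d = 1442.
OR = (a·d)/(b·c) = (156 × 1442) / (411 × 714) = 224952 / 293454 = 0.76657
Exposure is associated with lower odds of self-reported loneliness (OR = 0.77 < 1).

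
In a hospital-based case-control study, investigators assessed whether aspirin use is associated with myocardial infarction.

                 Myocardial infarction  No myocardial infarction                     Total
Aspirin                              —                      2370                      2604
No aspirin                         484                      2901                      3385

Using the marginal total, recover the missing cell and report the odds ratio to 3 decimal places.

The missing cell is in the exposed row: 2604 − 2370 = 234.
So a = 234, b = 2370, c = 484, d = 2901.
OR = (a·d)/(b·c) = (234 × 2901) / (2370 × 484) = 678834 / 1147080 = 0.59179

0.592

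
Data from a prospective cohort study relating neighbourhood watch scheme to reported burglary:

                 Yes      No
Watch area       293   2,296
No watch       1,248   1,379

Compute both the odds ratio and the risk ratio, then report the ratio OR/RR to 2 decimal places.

0.59

Cells: a = 293, b = 2296, c = 1248, d = 1379.
OR = (293·1379)/(2296·1248) = 404047/2865408 = 0.14101
Risk in exposed = 293/2589 = 0.11317; risk in unexposed = 1248/2627 = 0.47507; RR = 0.23822
OR/RR = 0.14101 / 0.23822 = 0.59192
The outcome is not rare, so the OR lies further from 1 than the RR.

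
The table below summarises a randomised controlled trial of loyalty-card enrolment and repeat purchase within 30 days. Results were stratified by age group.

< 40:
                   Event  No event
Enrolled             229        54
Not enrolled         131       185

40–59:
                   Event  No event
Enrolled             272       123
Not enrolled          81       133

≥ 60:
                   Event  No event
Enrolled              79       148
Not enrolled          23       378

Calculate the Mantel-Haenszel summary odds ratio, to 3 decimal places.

OR_MH = Σ(aᵢdᵢ/nᵢ) / Σ(bᵢcᵢ/nᵢ), where nᵢ is the stratum total.
Stratum 1 (< 40): n = 599; a·d/n = 229·185/599 = 70.7262; b·c/n = 54·131/599 = 11.8097
Stratum 2 (40–59): n = 609; a·d/n = 272·133/609 = 59.4023; b·c/n = 123·81/609 = 16.3596
Stratum 3 (≥ 60): n = 628; a·d/n = 79·378/628 = 47.5510; b·c/n = 148·23/628 = 5.4204
OR_MH = (70.7262 + 59.4023 + 47.5510) / (11.8097 + 16.3596 + 5.4204) = 177.6795 / 33.5897 = 5.28971

5.290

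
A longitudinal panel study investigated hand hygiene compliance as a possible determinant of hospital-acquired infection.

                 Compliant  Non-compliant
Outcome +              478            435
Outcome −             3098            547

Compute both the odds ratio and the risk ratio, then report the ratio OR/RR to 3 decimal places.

Reading the table with exposure as columns: a = 478 (Compliant, case), b = 3098 (Compliant, non-case), c = 435 (Non-compliant, case), d = 547.
OR = (478·547)/(3098·435) = 261466/1347630 = 0.19402
Risk in exposed = 478/3576 = 0.13367; risk in unexposed = 435/982 = 0.44297; RR = 0.30175
OR/RR = 0.19402 / 0.30175 = 0.64297
The outcome is not rare, so the OR lies further from 1 than the RR.

0.643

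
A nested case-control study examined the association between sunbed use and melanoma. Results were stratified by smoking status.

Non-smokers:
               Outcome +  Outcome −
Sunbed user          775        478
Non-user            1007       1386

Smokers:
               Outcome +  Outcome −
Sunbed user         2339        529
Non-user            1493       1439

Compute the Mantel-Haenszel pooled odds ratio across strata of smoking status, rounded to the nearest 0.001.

3.262

OR_MH = Σ(aᵢdᵢ/nᵢ) / Σ(bᵢcᵢ/nᵢ), where nᵢ is the stratum total.
Stratum 1 (Non-smokers): n = 3646; a·d/n = 775·1386/3646 = 294.6105; b·c/n = 478·1007/3646 = 132.0203
Stratum 2 (Smokers): n = 5800; a·d/n = 2339·1439/5800 = 580.3140; b·c/n = 529·1493/5800 = 136.1719
OR_MH = (294.6105 + 580.3140) / (132.0203 + 136.1719) = 874.9245 / 268.1922 = 3.26230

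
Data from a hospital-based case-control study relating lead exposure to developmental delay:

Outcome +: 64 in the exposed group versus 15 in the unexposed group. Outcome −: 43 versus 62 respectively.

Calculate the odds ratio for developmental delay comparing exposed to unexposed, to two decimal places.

6.15

From the description: a = 64, b = 43, c = 15, d = 62.
OR = (a·d)/(b·c) = (64 × 62) / (43 × 15) = 3968 / 645 = 6.15194
The odds of developmental delay are about 6.15 times as high in the exposed group.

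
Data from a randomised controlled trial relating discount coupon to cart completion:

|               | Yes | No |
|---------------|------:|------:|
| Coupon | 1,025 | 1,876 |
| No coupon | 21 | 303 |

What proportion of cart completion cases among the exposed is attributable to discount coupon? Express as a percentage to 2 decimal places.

Cells: a = 1025, b = 1876, c = 21, d = 303.
Risk in exposed = 1025/2901 = 0.35333; risk in unexposed = 21/324 = 0.06481.
RR = 0.35333/0.06481 = 5.45132
AR% = (RR − 1)/RR × 100 = (5.45132 − 1)/5.45132 × 100 = 81.6558%

81.66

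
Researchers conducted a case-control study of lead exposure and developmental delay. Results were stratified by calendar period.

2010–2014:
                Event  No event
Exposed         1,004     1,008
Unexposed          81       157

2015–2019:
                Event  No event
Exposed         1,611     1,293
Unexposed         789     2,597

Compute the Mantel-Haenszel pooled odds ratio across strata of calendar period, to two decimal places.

3.70

OR_MH = Σ(aᵢdᵢ/nᵢ) / Σ(bᵢcᵢ/nᵢ), where nᵢ is the stratum total.
Stratum 1 (2010–2014): n = 2250; a·d/n = 1004·157/2250 = 70.0569; b·c/n = 1008·81/2250 = 36.2880
Stratum 2 (2015–2019): n = 6290; a·d/n = 1611·2597/6290 = 665.1458; b·c/n = 1293·789/6290 = 162.1903
OR_MH = (70.0569 + 665.1458) / (36.2880 + 162.1903) = 735.2027 / 198.4783 = 3.70420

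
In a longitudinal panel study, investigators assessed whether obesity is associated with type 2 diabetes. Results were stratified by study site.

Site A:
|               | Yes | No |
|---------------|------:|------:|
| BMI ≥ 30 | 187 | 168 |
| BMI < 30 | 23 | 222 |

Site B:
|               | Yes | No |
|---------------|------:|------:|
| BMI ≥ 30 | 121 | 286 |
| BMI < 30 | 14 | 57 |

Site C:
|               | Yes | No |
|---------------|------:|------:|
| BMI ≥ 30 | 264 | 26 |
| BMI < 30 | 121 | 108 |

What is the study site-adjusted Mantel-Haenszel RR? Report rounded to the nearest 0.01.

2.26

RR_MH = Σ(aᵢ·n₀ᵢ/nᵢ) / Σ(cᵢ·n₁ᵢ/nᵢ), with n₁ᵢ = aᵢ+bᵢ (exposed), n₀ᵢ = cᵢ+dᵢ (unexposed), nᵢ = n₁ᵢ+n₀ᵢ.
Stratum 1 (Site A): n₁ = 355, n₀ = 245, n = 600; a·n₀/n = 187·245/600 = 76.3583; c·n₁/n = 23·355/600 = 13.6083
Stratum 2 (Site B): n₁ = 407, n₀ = 71, n = 478; a·n₀/n = 121·71/478 = 17.9728; c·n₁/n = 14·407/478 = 11.9205
Stratum 3 (Site C): n₁ = 290, n₀ = 229, n = 519; a·n₀/n = 264·229/519 = 116.4855; c·n₁/n = 121·290/519 = 67.6108
RR_MH = (76.3583 + 17.9728 + 116.4855) / (13.6083 + 11.9205 + 67.6108) = 210.8167 / 93.1396 = 2.26345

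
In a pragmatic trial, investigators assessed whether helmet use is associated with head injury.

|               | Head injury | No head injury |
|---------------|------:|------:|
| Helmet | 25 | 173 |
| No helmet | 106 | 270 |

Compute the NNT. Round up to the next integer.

Risk in treated group = 25/198 = 0.12626; risk in control = 106/376 = 0.28191.
Absolute risk reduction = 0.28191 − 0.12626 = 0.15565
NNT = 1 / ARR = 1 / 0.15565 = 6.425 → round up → 7

7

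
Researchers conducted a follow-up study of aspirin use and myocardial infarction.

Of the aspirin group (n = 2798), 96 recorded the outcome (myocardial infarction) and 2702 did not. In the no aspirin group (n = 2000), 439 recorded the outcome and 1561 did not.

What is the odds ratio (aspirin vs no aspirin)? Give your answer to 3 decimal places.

From the description: a = 96, b = 2702, c = 439, d = 1561.
OR = (a·d)/(b·c) = (96 × 1561) / (2702 × 439) = 149856 / 1186178 = 0.12634
Exposure is associated with lower odds of myocardial infarction (OR = 0.13 < 1).

0.126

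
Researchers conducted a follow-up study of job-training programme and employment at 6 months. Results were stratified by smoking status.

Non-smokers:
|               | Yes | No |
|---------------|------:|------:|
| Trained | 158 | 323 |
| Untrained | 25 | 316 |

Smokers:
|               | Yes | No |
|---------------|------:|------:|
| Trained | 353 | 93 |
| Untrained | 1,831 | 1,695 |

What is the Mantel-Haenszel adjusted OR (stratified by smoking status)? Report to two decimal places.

4.01

OR_MH = Σ(aᵢdᵢ/nᵢ) / Σ(bᵢcᵢ/nᵢ), where nᵢ is the stratum total.
Stratum 1 (Non-smokers): n = 822; a·d/n = 158·316/822 = 60.7397; b·c/n = 323·25/822 = 9.8236
Stratum 2 (Smokers): n = 3972; a·d/n = 353·1695/3972 = 150.6382; b·c/n = 93·1831/3972 = 42.8708
OR_MH = (60.7397 + 150.6382) / (9.8236 + 42.8708) = 211.3779 / 52.6944 = 4.01139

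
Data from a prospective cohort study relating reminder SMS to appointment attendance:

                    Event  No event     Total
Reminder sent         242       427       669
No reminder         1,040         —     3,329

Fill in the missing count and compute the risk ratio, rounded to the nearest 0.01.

1.16

The missing cell is in the unexposed row: 3329 − 1040 = 2289.
So a = 242, b = 427, c = 1040, d = 2289.
RR = [a/(a+b)] / [c/(c+d)] = (242/669) / (1040/3329) = 0.36173/0.31241 = 1.15790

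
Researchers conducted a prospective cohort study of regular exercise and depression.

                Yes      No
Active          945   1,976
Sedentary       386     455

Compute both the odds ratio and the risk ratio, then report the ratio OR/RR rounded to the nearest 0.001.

0.800

Cells: a = 945, b = 1976, c = 386, d = 455.
OR = (945·455)/(1976·386) = 429975/762736 = 0.56373
Risk in exposed = 945/2921 = 0.32352; risk in unexposed = 386/841 = 0.45898; RR = 0.70487
OR/RR = 0.56373 / 0.70487 = 0.79976
The outcome is not rare, so the OR lies further from 1 than the RR.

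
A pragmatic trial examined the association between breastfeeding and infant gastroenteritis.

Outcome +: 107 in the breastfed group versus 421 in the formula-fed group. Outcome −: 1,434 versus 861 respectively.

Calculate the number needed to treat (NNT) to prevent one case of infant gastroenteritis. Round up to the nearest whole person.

Risk in treated group = 107/1541 = 0.06944; risk in control = 421/1282 = 0.32839.
Absolute risk reduction = 0.32839 − 0.06944 = 0.25896
NNT = 1 / ARR = 1 / 0.25896 = 3.862 → round up → 4

4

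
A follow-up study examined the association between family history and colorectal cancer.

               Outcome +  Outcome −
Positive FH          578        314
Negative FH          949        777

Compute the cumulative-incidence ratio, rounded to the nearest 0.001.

Cells: a = 578, b = 314, c = 949, d = 777.
Risk in exposed = 578/892 = 0.64798; risk in unexposed = 949/1726 = 0.54983.
RR = 0.64798 / 0.54983 = 1.17852
The risk among the exposed is 1.18 times that among the unexposed.

1.179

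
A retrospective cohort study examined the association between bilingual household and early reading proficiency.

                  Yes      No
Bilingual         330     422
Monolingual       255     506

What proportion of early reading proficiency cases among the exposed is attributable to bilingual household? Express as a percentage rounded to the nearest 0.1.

23.6

Cells: a = 330, b = 422, c = 255, d = 506.
Risk in exposed = 330/752 = 0.43883; risk in unexposed = 255/761 = 0.33509.
RR = 0.43883/0.33509 = 1.30961
AR% = (RR − 1)/RR × 100 = (1.30961 − 1)/1.30961 × 100 = 23.6411%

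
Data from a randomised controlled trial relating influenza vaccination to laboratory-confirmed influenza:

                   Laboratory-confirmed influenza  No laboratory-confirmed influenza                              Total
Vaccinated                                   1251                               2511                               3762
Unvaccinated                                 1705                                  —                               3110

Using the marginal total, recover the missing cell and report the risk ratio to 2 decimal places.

0.61

The missing cell is in the unexposed row: 3110 − 1705 = 1405.
So a = 1251, b = 2511, c = 1705, d = 1405.
RR = [a/(a+b)] / [c/(c+d)] = (1251/3762) / (1705/3110) = 0.33254/0.54823 = 0.60656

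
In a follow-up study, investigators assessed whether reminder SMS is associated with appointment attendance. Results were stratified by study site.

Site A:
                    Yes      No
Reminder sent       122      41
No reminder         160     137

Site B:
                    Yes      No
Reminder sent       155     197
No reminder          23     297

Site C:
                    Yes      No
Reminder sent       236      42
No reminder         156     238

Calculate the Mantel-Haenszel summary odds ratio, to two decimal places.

6.13

OR_MH = Σ(aᵢdᵢ/nᵢ) / Σ(bᵢcᵢ/nᵢ), where nᵢ is the stratum total.
Stratum 1 (Site A): n = 460; a·d/n = 122·137/460 = 36.3348; b·c/n = 41·160/460 = 14.2609
Stratum 2 (Site B): n = 672; a·d/n = 155·297/672 = 68.5045; b·c/n = 197·23/672 = 6.7426
Stratum 3 (Site C): n = 672; a·d/n = 236·238/672 = 83.5833; b·c/n = 42·156/672 = 9.7500
OR_MH = (36.3348 + 68.5045 + 83.5833) / (14.2609 + 6.7426 + 9.7500) = 188.4226 / 30.7534 = 6.12688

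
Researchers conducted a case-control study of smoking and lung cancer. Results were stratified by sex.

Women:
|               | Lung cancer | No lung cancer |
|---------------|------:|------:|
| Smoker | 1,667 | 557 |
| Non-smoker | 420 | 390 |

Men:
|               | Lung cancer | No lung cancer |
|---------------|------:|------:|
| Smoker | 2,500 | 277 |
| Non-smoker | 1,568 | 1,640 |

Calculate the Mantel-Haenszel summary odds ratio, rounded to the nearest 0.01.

OR_MH = Σ(aᵢdᵢ/nᵢ) / Σ(bᵢcᵢ/nᵢ), where nᵢ is the stratum total.
Stratum 1 (Women): n = 3034; a·d/n = 1667·390/3034 = 214.2815; b·c/n = 557·420/3034 = 77.1061
Stratum 2 (Men): n = 5985; a·d/n = 2500·1640/5985 = 685.0459; b·c/n = 277·1568/5985 = 72.5708
OR_MH = (214.2815 + 685.0459) / (77.1061 + 72.5708) = 899.3274 / 149.6769 = 6.00846

6.01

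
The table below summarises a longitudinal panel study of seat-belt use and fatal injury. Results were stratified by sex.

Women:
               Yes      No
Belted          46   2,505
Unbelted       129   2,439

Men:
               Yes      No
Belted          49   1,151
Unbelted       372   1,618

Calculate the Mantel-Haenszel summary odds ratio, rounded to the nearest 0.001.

OR_MH = Σ(aᵢdᵢ/nᵢ) / Σ(bᵢcᵢ/nᵢ), where nᵢ is the stratum total.
Stratum 1 (Women): n = 5119; a·d/n = 46·2439/5119 = 21.9172; b·c/n = 2505·129/5119 = 63.1266
Stratum 2 (Men): n = 3190; a·d/n = 49·1618/3190 = 24.8533; b·c/n = 1151·372/3190 = 134.2232
OR_MH = (21.9172 + 24.8533) / (63.1266 + 134.2232) = 46.7705 / 197.3498 = 0.23699

0.237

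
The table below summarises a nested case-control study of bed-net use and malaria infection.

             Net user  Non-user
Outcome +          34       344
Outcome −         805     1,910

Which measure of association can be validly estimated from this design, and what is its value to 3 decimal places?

Reading the table with exposure as columns: a = 34 (Net user, case), b = 805 (Net user, non-case), c = 344 (Non-user, case), d = 1910.
This is a nested case-control study: participants were sampled on outcome status, so risks in the source population cannot be estimated directly — relative risk is not valid here. The odds ratio is the appropriate measure.
OR = (a·d)/(b·c) = (34 × 1910) / (805 × 344) = 64940 / 276920 = 0.23451

0.235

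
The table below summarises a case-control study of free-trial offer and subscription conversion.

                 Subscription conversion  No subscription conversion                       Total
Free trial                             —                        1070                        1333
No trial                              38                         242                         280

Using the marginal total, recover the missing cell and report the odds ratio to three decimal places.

1.565

The missing cell is in the exposed row: 1333 − 1070 = 263.
So a = 263, b = 1070, c = 38, d = 242.
OR = (a·d)/(b·c) = (263 × 242) / (1070 × 38) = 63646 / 40660 = 1.56532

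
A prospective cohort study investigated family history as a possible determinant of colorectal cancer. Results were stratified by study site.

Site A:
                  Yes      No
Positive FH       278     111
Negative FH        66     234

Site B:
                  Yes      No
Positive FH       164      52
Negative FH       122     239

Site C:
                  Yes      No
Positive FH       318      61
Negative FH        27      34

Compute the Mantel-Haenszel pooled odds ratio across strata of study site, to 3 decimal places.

OR_MH = Σ(aᵢdᵢ/nᵢ) / Σ(bᵢcᵢ/nᵢ), where nᵢ is the stratum total.
Stratum 1 (Site A): n = 689; a·d/n = 278·234/689 = 94.4151; b·c/n = 111·66/689 = 10.6328
Stratum 2 (Site B): n = 577; a·d/n = 164·239/577 = 67.9307; b·c/n = 52·122/577 = 10.9948
Stratum 3 (Site C): n = 440; a·d/n = 318·34/440 = 24.5727; b·c/n = 61·27/440 = 3.7432
OR_MH = (94.4151 + 67.9307 + 24.5727) / (10.6328 + 10.9948 + 3.7432) = 186.9185 / 25.3708 = 7.36747

7.367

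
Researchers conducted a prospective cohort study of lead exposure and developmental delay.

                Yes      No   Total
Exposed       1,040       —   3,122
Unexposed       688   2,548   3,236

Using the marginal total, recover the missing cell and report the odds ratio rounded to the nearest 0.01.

The missing cell is in the exposed row: 3122 − 1040 = 2082.
So a = 1040, b = 2082, c = 688, d = 2548.
OR = (a·d)/(b·c) = (1040 × 2548) / (2082 × 688) = 2649920 / 1432416 = 1.84997

1.85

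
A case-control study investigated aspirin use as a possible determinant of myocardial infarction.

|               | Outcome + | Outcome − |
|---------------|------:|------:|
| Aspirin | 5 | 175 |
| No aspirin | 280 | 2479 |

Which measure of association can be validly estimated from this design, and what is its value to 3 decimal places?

Cells: a = 5, b = 175, c = 280, d = 2479.
This is a case-control study: participants were sampled on outcome status, so risks in the source population cannot be estimated directly — relative risk is not valid here. The odds ratio is the appropriate measure.
OR = (a·d)/(b·c) = (5 × 2479) / (175 × 280) = 12395 / 49000 = 0.25296

0.253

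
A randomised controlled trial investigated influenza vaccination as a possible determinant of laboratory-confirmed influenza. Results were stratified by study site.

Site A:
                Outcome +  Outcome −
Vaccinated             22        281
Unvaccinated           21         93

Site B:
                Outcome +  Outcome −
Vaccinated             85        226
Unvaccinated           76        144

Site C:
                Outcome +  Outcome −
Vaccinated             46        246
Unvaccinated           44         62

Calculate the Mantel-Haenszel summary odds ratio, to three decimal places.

0.477

OR_MH = Σ(aᵢdᵢ/nᵢ) / Σ(bᵢcᵢ/nᵢ), where nᵢ is the stratum total.
Stratum 1 (Site A): n = 417; a·d/n = 22·93/417 = 4.9065; b·c/n = 281·21/417 = 14.1511
Stratum 2 (Site B): n = 531; a·d/n = 85·144/531 = 23.0508; b·c/n = 226·76/531 = 32.3465
Stratum 3 (Site C): n = 398; a·d/n = 46·62/398 = 7.1658; b·c/n = 246·44/398 = 27.1960
OR_MH = (4.9065 + 23.0508 + 7.1658) / (14.1511 + 32.3465 + 27.1960) = 35.1232 / 73.6936 = 0.47661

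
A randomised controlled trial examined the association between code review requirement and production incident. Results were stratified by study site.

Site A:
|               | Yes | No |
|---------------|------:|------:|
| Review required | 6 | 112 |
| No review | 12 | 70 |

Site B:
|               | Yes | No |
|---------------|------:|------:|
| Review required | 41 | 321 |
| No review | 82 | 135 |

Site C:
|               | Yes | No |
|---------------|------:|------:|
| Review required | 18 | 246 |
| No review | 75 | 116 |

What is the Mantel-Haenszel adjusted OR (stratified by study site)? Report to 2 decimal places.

0.18

OR_MH = Σ(aᵢdᵢ/nᵢ) / Σ(bᵢcᵢ/nᵢ), where nᵢ is the stratum total.
Stratum 1 (Site A): n = 200; a·d/n = 6·70/200 = 2.1000; b·c/n = 112·12/200 = 6.7200
Stratum 2 (Site B): n = 579; a·d/n = 41·135/579 = 9.5596; b·c/n = 321·82/579 = 45.4611
Stratum 3 (Site C): n = 455; a·d/n = 18·116/455 = 4.5890; b·c/n = 246·75/455 = 40.5495
OR_MH = (2.1000 + 9.5596 + 4.5890) / (6.7200 + 45.4611 + 40.5495) = 16.2486 / 92.7306 = 0.17522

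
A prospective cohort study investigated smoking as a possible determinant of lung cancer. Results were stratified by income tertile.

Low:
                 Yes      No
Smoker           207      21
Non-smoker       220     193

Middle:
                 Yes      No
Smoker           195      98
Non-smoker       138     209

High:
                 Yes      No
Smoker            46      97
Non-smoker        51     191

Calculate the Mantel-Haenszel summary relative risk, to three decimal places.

RR_MH = Σ(aᵢ·n₀ᵢ/nᵢ) / Σ(cᵢ·n₁ᵢ/nᵢ), with n₁ᵢ = aᵢ+bᵢ (exposed), n₀ᵢ = cᵢ+dᵢ (unexposed), nᵢ = n₁ᵢ+n₀ᵢ.
Stratum 1 (Low): n₁ = 228, n₀ = 413, n = 641; a·n₀/n = 207·413/641 = 133.3713; c·n₁/n = 220·228/641 = 78.2527
Stratum 2 (Middle): n₁ = 293, n₀ = 347, n = 640; a·n₀/n = 195·347/640 = 105.7266; c·n₁/n = 138·293/640 = 63.1781
Stratum 3 (High): n₁ = 143, n₀ = 242, n = 385; a·n₀/n = 46·242/385 = 28.9143; c·n₁/n = 51·143/385 = 18.9429
RR_MH = (133.3713 + 105.7266 + 28.9143) / (78.2527 + 63.1781 + 18.9429) = 268.0121 / 160.3737 = 1.67117

1.671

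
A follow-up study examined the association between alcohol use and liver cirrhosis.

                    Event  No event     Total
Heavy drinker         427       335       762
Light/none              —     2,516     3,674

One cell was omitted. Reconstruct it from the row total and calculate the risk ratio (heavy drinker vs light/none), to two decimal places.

1.78

The missing cell is in the unexposed row: 3674 − 2516 = 1158.
So a = 427, b = 335, c = 1158, d = 2516.
RR = [a/(a+b)] / [c/(c+d)] = (427/762) / (1158/3674) = 0.56037/0.31519 = 1.77788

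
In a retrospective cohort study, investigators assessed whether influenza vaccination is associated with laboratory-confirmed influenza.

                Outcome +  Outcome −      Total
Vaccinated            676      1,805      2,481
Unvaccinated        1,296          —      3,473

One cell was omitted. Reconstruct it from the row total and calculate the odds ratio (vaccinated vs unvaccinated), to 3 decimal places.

The missing cell is in the unexposed row: 3473 − 1296 = 2177.
So a = 676, b = 1805, c = 1296, d = 2177.
OR = (a·d)/(b·c) = (676 × 2177) / (1805 × 1296) = 1471652 / 2339280 = 0.62910

0.629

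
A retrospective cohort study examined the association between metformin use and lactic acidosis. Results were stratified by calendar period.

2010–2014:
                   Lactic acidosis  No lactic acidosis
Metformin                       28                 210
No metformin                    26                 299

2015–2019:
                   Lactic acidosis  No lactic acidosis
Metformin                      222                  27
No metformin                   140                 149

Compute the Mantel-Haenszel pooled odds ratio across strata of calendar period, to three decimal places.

OR_MH = Σ(aᵢdᵢ/nᵢ) / Σ(bᵢcᵢ/nᵢ), where nᵢ is the stratum total.
Stratum 1 (2010–2014): n = 563; a·d/n = 28·299/563 = 14.8703; b·c/n = 210·26/563 = 9.6980
Stratum 2 (2015–2019): n = 538; a·d/n = 222·149/538 = 61.4833; b·c/n = 27·140/538 = 7.0260
OR_MH = (14.8703 + 61.4833) / (9.6980 + 7.0260) = 76.3536 / 16.7241 = 4.56549

4.565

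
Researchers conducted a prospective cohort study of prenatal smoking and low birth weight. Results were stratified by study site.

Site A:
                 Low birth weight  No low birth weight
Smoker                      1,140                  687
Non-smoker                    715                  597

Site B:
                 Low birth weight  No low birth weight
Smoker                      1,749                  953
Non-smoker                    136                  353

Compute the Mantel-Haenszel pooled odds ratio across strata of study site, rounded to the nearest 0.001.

2.082

OR_MH = Σ(aᵢdᵢ/nᵢ) / Σ(bᵢcᵢ/nᵢ), where nᵢ is the stratum total.
Stratum 1 (Site A): n = 3139; a·d/n = 1140·597/3139 = 216.8143; b·c/n = 687·715/3139 = 156.4845
Stratum 2 (Site B): n = 3191; a·d/n = 1749·353/3191 = 193.4807; b·c/n = 953·136/3191 = 40.6167
OR_MH = (216.8143 + 193.4807) / (156.4845 + 40.6167) = 410.2950 / 197.1013 = 2.08165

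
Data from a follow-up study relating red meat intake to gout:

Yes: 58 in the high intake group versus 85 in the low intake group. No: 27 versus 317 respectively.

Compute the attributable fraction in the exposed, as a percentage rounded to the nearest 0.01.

69.01

From the description: a = 58, b = 27, c = 85, d = 317.
Risk in exposed = 58/85 = 0.68235; risk in unexposed = 85/402 = 0.21144.
RR = 0.68235/0.21144 = 3.22713
AR% = (RR − 1)/RR × 100 = (3.22713 − 1)/3.22713 × 100 = 69.0127%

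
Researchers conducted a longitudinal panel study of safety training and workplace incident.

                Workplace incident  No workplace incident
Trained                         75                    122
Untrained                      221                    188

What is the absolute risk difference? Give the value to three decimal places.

Cells: a = 75, b = 122, c = 221, d = 188.
Risk in exposed = 75/197 = 0.380711; risk in unexposed = 221/409 = 0.540342.
Risk difference = 0.380711 − 0.540342 = -0.159632

-0.160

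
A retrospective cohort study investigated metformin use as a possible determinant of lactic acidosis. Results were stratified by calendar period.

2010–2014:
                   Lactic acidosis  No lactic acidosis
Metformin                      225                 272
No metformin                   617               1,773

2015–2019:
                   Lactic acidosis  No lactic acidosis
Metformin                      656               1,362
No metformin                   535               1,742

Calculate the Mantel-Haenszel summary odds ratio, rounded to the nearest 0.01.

OR_MH = Σ(aᵢdᵢ/nᵢ) / Σ(bᵢcᵢ/nᵢ), where nᵢ is the stratum total.
Stratum 1 (2010–2014): n = 2887; a·d/n = 225·1773/2887 = 138.1798; b·c/n = 272·617/2887 = 58.1309
Stratum 2 (2015–2019): n = 4295; a·d/n = 656·1742/4295 = 266.0657; b·c/n = 1362·535/4295 = 169.6554
OR_MH = (138.1798 + 266.0657) / (58.1309 + 169.6554) = 404.2454 / 227.7863 = 1.77467

1.77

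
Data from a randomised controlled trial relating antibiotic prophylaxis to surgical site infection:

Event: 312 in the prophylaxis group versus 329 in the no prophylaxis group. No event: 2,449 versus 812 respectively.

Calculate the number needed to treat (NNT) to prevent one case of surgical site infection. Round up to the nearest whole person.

6

Risk in treated group = 312/2761 = 0.11300; risk in control = 329/1141 = 0.28834.
Absolute risk reduction = 0.28834 − 0.11300 = 0.17534
NNT = 1 / ARR = 1 / 0.17534 = 5.703 → round up → 6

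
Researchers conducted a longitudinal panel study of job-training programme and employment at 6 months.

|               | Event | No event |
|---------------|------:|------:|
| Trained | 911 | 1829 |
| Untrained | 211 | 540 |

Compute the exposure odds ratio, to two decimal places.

1.27

Cells: a = 911, b = 1829, c = 211, d = 540.
OR = (a·d)/(b·c) = (911 × 540) / (1829 × 211) = 491940 / 385919 = 1.27472
The odds of employment at 6 months are about 1.27 times as high in the trained group.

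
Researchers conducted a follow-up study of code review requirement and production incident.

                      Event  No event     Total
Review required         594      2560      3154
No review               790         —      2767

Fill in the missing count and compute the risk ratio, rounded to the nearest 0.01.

0.66

The missing cell is in the unexposed row: 2767 − 790 = 1977.
So a = 594, b = 2560, c = 790, d = 1977.
RR = [a/(a+b)] / [c/(c+d)] = (594/3154) / (790/2767) = 0.18833/0.28551 = 0.65964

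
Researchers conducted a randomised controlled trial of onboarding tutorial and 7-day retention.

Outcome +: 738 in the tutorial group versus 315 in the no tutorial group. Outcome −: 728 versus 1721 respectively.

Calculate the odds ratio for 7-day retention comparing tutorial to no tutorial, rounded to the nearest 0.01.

5.54

From the description: a = 738, b = 728, c = 315, d = 1721.
OR = (a·d)/(b·c) = (738 × 1721) / (728 × 315) = 1270098 / 229320 = 5.53854
The odds of 7-day retention are about 5.54 times as high in the tutorial group.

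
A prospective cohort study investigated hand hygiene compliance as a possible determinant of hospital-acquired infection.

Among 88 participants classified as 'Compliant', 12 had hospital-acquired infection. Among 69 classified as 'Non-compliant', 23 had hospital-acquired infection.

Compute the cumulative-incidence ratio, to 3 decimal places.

0.409

From the description: a = 12, b = 76, c = 23, d = 46.
Risk in exposed = 12/88 = 0.13636; risk in unexposed = 23/69 = 0.33333.
RR = 0.13636 / 0.33333 = 0.40909
The risk is 59% lower among the exposed than among the unexposed.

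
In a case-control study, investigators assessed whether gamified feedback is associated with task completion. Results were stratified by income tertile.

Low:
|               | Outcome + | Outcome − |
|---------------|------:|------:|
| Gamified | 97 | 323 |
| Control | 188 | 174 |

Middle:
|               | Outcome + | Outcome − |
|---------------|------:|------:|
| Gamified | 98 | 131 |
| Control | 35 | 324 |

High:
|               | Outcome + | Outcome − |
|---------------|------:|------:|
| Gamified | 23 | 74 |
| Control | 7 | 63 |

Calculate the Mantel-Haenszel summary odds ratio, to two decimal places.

0.95

OR_MH = Σ(aᵢdᵢ/nᵢ) / Σ(bᵢcᵢ/nᵢ), where nᵢ is the stratum total.
Stratum 1 (Low): n = 782; a·d/n = 97·174/782 = 21.5831; b·c/n = 323·188/782 = 77.6522
Stratum 2 (Middle): n = 588; a·d/n = 98·324/588 = 54.0000; b·c/n = 131·35/588 = 7.7976
Stratum 3 (High): n = 167; a·d/n = 23·63/167 = 8.6766; b·c/n = 74·7/167 = 3.1018
OR_MH = (21.5831 + 54.0000 + 8.6766) / (77.6522 + 7.7976 + 3.1018) = 84.2598 / 88.5516 = 0.95153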